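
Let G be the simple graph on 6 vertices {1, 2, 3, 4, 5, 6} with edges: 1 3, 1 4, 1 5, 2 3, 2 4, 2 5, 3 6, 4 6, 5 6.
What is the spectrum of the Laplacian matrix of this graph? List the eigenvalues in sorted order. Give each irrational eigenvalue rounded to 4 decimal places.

With the vertex order [1, 2, 3, 4, 5, 6], the degrees are [3, 3, 3, 3, 3, 3], giving D = diag(3, 3, 3, 3, 3, 3) and L = D - A. Since every row of L sums to 0, the all-ones vector is in the kernel and 0 is an eigenvalue. The single zero eigenvalue shows the graph is connected. By the matrix-tree theorem the graph has (1/6) * product of the nonzero eigenvalues = 81 spanning trees. The largest eigenvalue, 6, is at most the vertex count 6.

[0, 3, 3, 3, 3, 6]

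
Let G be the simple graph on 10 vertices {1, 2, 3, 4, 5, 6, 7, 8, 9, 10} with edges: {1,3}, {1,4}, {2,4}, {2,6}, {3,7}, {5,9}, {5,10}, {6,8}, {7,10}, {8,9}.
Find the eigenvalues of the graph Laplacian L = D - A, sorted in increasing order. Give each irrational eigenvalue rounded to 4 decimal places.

Each diagonal entry of L is the vertex degree and each off-diagonal entry is -1 where an edge is present, 0 otherwise; in the order [1, 2, 3, 4, 5, 6, 7, 8, 9, 10] the diagonal is [2, 2, 2, 2, 2, 2, 2, 2, 2, 2]. L is symmetric positive semidefinite, so every eigenvalue is real and nonnegative.

[0, 0.3820, 0.3820, 1.3820, 1.3820, 2.6180, 2.6180, 3.6180, 3.6180, 4]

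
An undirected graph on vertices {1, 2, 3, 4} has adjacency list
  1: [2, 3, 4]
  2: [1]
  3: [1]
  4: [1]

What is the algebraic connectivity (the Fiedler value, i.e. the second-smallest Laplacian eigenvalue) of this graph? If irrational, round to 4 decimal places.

1

Each diagonal entry of L is the vertex degree and each off-diagonal entry is -1 where an edge is present, 0 otherwise; in the order [1, 2, 3, 4] the diagonal is [3, 1, 1, 1]. The sorted Laplacian eigenvalues are [0, 1, 1, 4]; the algebraic connectivity is the second entry, 1. The largest eigenvalue, 4, is at most the vertex count 4. By the matrix-tree theorem the graph has (1/4) * product of the nonzero eigenvalues = 1 spanning tree.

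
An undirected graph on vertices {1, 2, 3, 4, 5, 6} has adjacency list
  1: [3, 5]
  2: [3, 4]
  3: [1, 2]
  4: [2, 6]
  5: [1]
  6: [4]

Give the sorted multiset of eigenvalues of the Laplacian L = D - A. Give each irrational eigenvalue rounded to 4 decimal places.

[0, 0.2679, 1, 2, 3, 3.7321]

Reading degrees in the order [1, 2, 3, 4, 5, 6] gives [2, 2, 2, 2, 1, 1]; set D = diag(2, 2, 2, 2, 1, 1) and form L = D - A. The multiplicity of 0 as a Laplacian eigenvalue equals the number of connected components. The largest eigenvalue, 3.7321, is at most the vertex count 6. There is one zero in the spectrum, matching the 1 component.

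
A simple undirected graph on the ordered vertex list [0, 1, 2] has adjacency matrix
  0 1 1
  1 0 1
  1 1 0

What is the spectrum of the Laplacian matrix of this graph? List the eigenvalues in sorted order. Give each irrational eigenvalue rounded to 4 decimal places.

With the vertex order [0, 1, 2], the degrees are [2, 2, 2], giving D = diag(2, 2, 2) and L = D - A. Since every row of L sums to 0, the all-ones vector is in the kernel and 0 is an eigenvalue. The single zero eigenvalue shows the graph is connected.

[0, 3, 3]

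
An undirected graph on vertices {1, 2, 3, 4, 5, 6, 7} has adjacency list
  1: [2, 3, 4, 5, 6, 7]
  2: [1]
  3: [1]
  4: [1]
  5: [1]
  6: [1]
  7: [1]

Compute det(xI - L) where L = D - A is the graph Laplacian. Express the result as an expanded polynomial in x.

x^7 - 12x^6 + 45x^5 - 80x^4 + 75x^3 - 36x^2 + 7x

Each diagonal entry of L is the vertex degree and each off-diagonal entry is -1 where an edge is present, 0 otherwise; in the order [1, 2, 3, 4, 5, 6, 7] the diagonal is [6, 1, 1, 1, 1, 1, 1]. L has integer entries, so p(x) = det(xI - L) has integer coefficients. Expanding the determinant yields x^7 - 12x^6 + 45x^5 - 80x^4 + 75x^3 - 36x^2 + 7x. The constant term is 0 because L is singular (the all-ones vector lies in its kernel). By the matrix-tree theorem the graph has (1/7) * product of the nonzero eigenvalues = 1 spanning tree. The largest eigenvalue, 7, is at most the vertex count 7.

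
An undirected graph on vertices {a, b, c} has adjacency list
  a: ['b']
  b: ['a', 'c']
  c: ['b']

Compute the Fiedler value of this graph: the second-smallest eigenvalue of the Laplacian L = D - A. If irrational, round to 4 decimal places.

Each diagonal entry of L is the vertex degree and each off-diagonal entry is -1 where an edge is present, 0 otherwise; in the order [a, b, c] the diagonal is [1, 2, 1]. Computing the eigenvalues of L and sorting gives [0, 1, 3]. The Fiedler value lambda_2 = 1 is strictly positive, so the graph is connected. The eigenvalues sum to 4, which equals trace(L) = 2|E|.

1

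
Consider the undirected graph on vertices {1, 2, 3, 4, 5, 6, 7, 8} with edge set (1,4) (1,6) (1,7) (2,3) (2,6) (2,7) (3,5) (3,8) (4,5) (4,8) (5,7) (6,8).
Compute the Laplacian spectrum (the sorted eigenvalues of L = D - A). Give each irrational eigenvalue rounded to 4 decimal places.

[0, 2, 2, 2, 4, 4, 4, 6]

Reading degrees in the order [1, 2, 3, 4, 5, 6, 7, 8] gives [3, 3, 3, 3, 3, 3, 3, 3]; set D = diag(3, 3, 3, 3, 3, 3, 3, 3) and form L = D - A. Diagonalising L (or applying a numerical eigensolver to the 8x8 matrix) gives the spectrum above. The single zero eigenvalue shows the graph is connected. There is one zero in the spectrum, matching the 1 component. The largest eigenvalue, 6, is at most the vertex count 8.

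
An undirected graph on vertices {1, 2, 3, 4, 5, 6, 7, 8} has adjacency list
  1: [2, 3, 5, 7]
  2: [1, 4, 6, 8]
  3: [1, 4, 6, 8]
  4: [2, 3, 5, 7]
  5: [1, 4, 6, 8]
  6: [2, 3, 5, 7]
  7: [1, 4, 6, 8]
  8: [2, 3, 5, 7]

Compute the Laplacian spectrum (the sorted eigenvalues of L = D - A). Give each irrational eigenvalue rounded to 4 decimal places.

[0, 4, 4, 4, 4, 4, 4, 8]

Reading degrees in the order [1, 2, 3, 4, 5, 6, 7, 8] gives [4, 4, 4, 4, 4, 4, 4, 4]; set D = diag(4, 4, 4, 4, 4, 4, 4, 4) and form L = D - A. Diagonalising L (or applying a numerical eigensolver to the 8x8 matrix) gives the spectrum above. The single zero eigenvalue shows the graph is connected. By the matrix-tree theorem the graph has (1/8) * product of the nonzero eigenvalues = 4096 spanning trees.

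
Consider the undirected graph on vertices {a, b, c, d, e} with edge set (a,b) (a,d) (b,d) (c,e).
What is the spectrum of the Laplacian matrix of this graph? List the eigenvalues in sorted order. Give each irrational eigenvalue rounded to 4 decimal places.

Each diagonal entry of L is the vertex degree and each off-diagonal entry is -1 where an edge is present, 0 otherwise; in the order [a, b, c, d, e] the diagonal is [2, 2, 1, 2, 1]. Since every row of L sums to 0, the all-ones vector is in the kernel and 0 is an eigenvalue. The 2 zero eigenvalues correspond to the 2 connected components. There are 2 zeros in the spectrum, matching the 2 components. The largest eigenvalue, 3, is at most the vertex count 5.

[0, 0, 2, 3, 3]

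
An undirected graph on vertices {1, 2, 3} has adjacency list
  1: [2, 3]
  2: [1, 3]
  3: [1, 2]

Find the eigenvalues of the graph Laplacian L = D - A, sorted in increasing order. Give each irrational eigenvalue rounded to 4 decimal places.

Reading degrees in the order [1, 2, 3] gives [2, 2, 2]; set D = diag(2, 2, 2) and form L = D - A. L is symmetric positive semidefinite, so every eigenvalue is real and nonnegative. The eigenvalues sum to 6, which equals trace(L) = 2|E|.

[0, 3, 3]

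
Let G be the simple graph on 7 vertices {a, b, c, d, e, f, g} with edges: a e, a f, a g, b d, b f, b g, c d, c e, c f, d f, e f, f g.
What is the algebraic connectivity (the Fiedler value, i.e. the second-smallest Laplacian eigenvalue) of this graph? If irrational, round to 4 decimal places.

Each diagonal entry of L is the vertex degree and each off-diagonal entry is -1 where an edge is present, 0 otherwise; in the order [a, b, c, d, e, f, g] the diagonal is [3, 3, 3, 3, 3, 6, 3]. The sorted Laplacian eigenvalues are [0, 2, 2, 4, 4, 5, 7]; the algebraic connectivity is the second entry, 2. The eigenvalues sum to 24, which equals trace(L) = 2|E|. There is one zero in the spectrum, matching the 1 component.

2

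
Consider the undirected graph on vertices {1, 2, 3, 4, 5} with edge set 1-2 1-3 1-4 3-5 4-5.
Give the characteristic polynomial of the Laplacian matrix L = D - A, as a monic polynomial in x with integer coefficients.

Each diagonal entry of L is the vertex degree and each off-diagonal entry is -1 where an edge is present, 0 otherwise; in the order [1, 2, 3, 4, 5] the diagonal is [3, 1, 2, 2, 2]. L has integer entries, so p(x) = det(xI - L) has integer coefficients. Expanding the determinant yields x^5 - 10x^4 + 34x^3 - 46x^2 + 20x. The coefficient of x^4 equals -trace(L) = -10, matching the sum of degrees. The eigenvalues sum to 10, which equals trace(L) = 2|E|.

x^5 - 10x^4 + 34x^3 - 46x^2 + 20x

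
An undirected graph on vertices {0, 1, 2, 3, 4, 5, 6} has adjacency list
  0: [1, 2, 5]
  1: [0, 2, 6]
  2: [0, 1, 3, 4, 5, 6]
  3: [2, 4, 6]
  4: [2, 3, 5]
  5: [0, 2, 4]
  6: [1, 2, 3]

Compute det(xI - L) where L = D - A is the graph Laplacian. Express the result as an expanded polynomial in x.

Each diagonal entry of L is the vertex degree and each off-diagonal entry is -1 where an edge is present, 0 otherwise; in the order [0, 1, 2, 3, 4, 5, 6] the diagonal is [3, 3, 6, 3, 3, 3, 3]. L has integer entries, so p(x) = det(xI - L) has integer coefficients. Expanding the determinant yields x^7 - 24x^6 + 231x^5 - 1140x^4 + 3036x^3 - 4128x^2 + 2240x. Since p(0) = det(-L) = 0, x divides p(x). There is one zero in the spectrum, matching the 1 component. By the matrix-tree theorem the graph has (1/7) * product of the nonzero eigenvalues = 320 spanning trees.

x^7 - 24x^6 + 231x^5 - 1140x^4 + 3036x^3 - 4128x^2 + 2240x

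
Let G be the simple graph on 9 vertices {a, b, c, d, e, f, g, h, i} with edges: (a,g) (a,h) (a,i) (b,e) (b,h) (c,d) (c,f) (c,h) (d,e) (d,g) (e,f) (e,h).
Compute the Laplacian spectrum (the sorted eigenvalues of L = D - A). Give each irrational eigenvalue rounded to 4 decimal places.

With the vertex order [a, b, c, d, e, f, g, h, i], the degrees are [3, 2, 3, 3, 4, 2, 2, 4, 1], giving D = diag(3, 2, 3, 3, 4, 2, 2, 4, 1) and L = D - A. Since every row of L sums to 0, the all-ones vector is in the kernel and 0 is an eigenvalue. There is one zero in the spectrum, matching the 1 component. By the matrix-tree theorem the graph has (1/9) * product of the nonzero eigenvalues = 125 spanning trees.

[0, 0.5689, 1.3230, 1.5764, 2.7910, 3, 3.8909, 4.8531, 5.9966]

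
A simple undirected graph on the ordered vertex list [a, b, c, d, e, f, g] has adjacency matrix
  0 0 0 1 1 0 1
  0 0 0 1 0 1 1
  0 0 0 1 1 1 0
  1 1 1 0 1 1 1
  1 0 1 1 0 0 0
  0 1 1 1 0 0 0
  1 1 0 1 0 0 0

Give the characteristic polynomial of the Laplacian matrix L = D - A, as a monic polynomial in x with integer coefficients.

Each diagonal entry of L is the vertex degree and each off-diagonal entry is -1 where an edge is present, 0 otherwise; in the order [a, b, c, d, e, f, g] the diagonal is [3, 3, 3, 6, 3, 3, 3]. L has integer entries, so p(x) = det(xI - L) has integer coefficients. Expanding the determinant yields x^7 - 24x^6 + 231x^5 - 1140x^4 + 3036x^3 - 4128x^2 + 2240x. Since p(0) = det(-L) = 0, x divides p(x). The largest eigenvalue, 7, is at most the vertex count 7.

x^7 - 24x^6 + 231x^5 - 1140x^4 + 3036x^3 - 4128x^2 + 2240x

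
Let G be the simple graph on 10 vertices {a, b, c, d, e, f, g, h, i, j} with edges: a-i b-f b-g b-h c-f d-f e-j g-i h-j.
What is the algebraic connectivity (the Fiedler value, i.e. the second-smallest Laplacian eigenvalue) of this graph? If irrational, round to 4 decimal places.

0.1981

Each diagonal entry of L is the vertex degree and each off-diagonal entry is -1 where an edge is present, 0 otherwise; in the order [a, b, c, d, e, f, g, h, i, j] the diagonal is [1, 3, 1, 1, 1, 3, 2, 2, 2, 2]. The smallest Laplacian eigenvalue is always 0. The next one, lambda_2 = 0.1981, measures how hard the graph is to disconnect: larger values mean better connectivity.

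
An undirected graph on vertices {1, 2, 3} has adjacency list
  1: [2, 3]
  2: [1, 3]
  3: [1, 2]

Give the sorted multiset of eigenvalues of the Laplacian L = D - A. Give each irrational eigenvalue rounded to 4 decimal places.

Reading degrees in the order [1, 2, 3] gives [2, 2, 2]; set D = diag(2, 2, 2) and form L = D - A. L is symmetric positive semidefinite, so every eigenvalue is real and nonnegative. The eigenvalues sum to 6, which equals trace(L) = 2|E|.

[0, 3, 3]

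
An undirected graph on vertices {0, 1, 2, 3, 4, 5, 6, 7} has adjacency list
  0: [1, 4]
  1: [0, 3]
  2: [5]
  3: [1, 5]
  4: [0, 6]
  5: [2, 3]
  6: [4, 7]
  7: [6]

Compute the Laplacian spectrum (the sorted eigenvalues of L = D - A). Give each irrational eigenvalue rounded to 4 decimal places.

Each diagonal entry of L is the vertex degree and each off-diagonal entry is -1 where an edge is present, 0 otherwise; in the order [0, 1, 2, 3, 4, 5, 6, 7] the diagonal is [2, 2, 1, 2, 2, 2, 2, 1]. The multiplicity of 0 as a Laplacian eigenvalue equals the number of connected components. The eigenvalues sum to 14, which equals trace(L) = 2|E|. The largest eigenvalue, 3.8478, is at most the vertex count 8.

[0, 0.1522, 0.5858, 1.2346, 2, 2.7654, 3.4142, 3.8478]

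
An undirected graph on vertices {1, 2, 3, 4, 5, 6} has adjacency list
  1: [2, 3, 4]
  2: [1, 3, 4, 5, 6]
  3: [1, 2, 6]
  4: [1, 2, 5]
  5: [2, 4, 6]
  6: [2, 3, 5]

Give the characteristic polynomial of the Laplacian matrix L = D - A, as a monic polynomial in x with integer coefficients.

x^6 - 20x^5 + 155x^4 - 580x^3 + 1045x^2 - 726x

Each diagonal entry of L is the vertex degree and each off-diagonal entry is -1 where an edge is present, 0 otherwise; in the order [1, 2, 3, 4, 5, 6] the diagonal is [3, 5, 3, 3, 3, 3]. Computing det(xI - L) by cofactor expansion (or equivalently via sum-over-permutations) gives x^6 - 20x^5 + 155x^4 - 580x^3 + 1045x^2 - 726x. The coefficient of x^5 equals -trace(L) = -20, matching the sum of degrees. By the matrix-tree theorem the graph has (1/6) * product of the nonzero eigenvalues = 121 spanning trees.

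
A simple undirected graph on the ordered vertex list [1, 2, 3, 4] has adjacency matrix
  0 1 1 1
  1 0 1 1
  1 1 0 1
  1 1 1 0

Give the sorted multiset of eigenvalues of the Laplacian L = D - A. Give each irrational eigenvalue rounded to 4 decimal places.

With the vertex order [1, 2, 3, 4], the degrees are [3, 3, 3, 3], giving D = diag(3, 3, 3, 3) and L = D - A. Diagonalising L (or applying a numerical eigensolver to the 4x4 matrix) gives the spectrum above. The single zero eigenvalue shows the graph is connected. There is one zero in the spectrum, matching the 1 component.

[0, 4, 4, 4]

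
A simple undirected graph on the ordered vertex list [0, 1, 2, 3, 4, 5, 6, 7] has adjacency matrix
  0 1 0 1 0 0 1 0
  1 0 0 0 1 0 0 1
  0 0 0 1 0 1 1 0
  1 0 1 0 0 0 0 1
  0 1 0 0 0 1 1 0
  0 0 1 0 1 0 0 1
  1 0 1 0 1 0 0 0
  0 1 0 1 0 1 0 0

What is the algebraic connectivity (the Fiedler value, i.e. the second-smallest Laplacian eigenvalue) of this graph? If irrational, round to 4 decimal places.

Each diagonal entry of L is the vertex degree and each off-diagonal entry is -1 where an edge is present, 0 otherwise; in the order [0, 1, 2, 3, 4, 5, 6, 7] the diagonal is [3, 3, 3, 3, 3, 3, 3, 3]. Computing the eigenvalues of L and sorting gives [0, 2, 2, 2, 4, 4, 4, 6]. The Fiedler value lambda_2 = 2 is strictly positive, so the graph is connected. The largest eigenvalue, 6, is at most the vertex count 8. The eigenvalues sum to 24, which equals trace(L) = 2|E|.

2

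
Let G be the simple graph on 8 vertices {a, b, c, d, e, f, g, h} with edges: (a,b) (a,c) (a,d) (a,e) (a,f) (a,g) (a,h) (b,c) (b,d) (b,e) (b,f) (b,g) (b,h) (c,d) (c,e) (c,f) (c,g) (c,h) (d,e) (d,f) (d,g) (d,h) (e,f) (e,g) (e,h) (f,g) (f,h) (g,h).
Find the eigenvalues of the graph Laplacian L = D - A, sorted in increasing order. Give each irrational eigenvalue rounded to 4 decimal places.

Each diagonal entry of L is the vertex degree and each off-diagonal entry is -1 where an edge is present, 0 otherwise; in the order [a, b, c, d, e, f, g, h] the diagonal is [7, 7, 7, 7, 7, 7, 7, 7]. Since every row of L sums to 0, the all-ones vector is in the kernel and 0 is an eigenvalue. The single zero eigenvalue shows the graph is connected. There is one zero in the spectrum, matching the 1 component. The eigenvalues sum to 56, which equals trace(L) = 2|E|.

[0, 8, 8, 8, 8, 8, 8, 8]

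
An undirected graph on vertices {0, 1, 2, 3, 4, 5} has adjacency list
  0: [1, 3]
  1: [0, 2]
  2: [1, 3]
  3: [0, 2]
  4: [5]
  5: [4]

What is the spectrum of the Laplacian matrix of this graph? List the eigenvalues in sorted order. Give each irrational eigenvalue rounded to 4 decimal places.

[0, 0, 2, 2, 2, 4]

Reading degrees in the order [0, 1, 2, 3, 4, 5] gives [2, 2, 2, 2, 1, 1]; set D = diag(2, 2, 2, 2, 1, 1) and form L = D - A. Since every row of L sums to 0, the all-ones vector is in the kernel and 0 is an eigenvalue. The 2 zero eigenvalues correspond to the 2 connected components. The eigenvalues sum to 10, which equals trace(L) = 2|E|.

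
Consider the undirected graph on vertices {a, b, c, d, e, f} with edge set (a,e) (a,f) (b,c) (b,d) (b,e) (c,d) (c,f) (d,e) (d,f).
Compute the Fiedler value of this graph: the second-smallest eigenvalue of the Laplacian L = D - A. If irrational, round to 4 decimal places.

Each diagonal entry of L is the vertex degree and each off-diagonal entry is -1 where an edge is present, 0 otherwise; in the order [a, b, c, d, e, f] the diagonal is [2, 3, 3, 4, 3, 3]. Computing the eigenvalues of L and sorting gives [0, 1.6972, 2.3820, 4, 4.6180, 5.3028]. The Fiedler value lambda_2 = 1.6972 is strictly positive, so the graph is connected.

1.6972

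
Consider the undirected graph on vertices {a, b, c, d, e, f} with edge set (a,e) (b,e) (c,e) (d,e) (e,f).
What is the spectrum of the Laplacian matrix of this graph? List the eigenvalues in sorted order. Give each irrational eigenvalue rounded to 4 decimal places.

[0, 1, 1, 1, 1, 6]

Each diagonal entry of L is the vertex degree and each off-diagonal entry is -1 where an edge is present, 0 otherwise; in the order [a, b, c, d, e, f] the diagonal is [1, 1, 1, 1, 5, 1]. The multiplicity of 0 as a Laplacian eigenvalue equals the number of connected components. The largest eigenvalue, 6, is at most the vertex count 6.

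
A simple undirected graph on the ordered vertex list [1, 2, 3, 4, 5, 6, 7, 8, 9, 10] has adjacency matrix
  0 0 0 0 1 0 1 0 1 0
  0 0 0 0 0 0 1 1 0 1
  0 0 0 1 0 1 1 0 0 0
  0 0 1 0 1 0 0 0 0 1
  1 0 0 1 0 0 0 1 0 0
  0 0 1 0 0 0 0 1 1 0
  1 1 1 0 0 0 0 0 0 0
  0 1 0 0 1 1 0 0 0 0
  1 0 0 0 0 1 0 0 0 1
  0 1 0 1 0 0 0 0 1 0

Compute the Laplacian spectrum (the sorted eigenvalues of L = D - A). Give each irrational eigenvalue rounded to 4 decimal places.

Each diagonal entry of L is the vertex degree and each off-diagonal entry is -1 where an edge is present, 0 otherwise; in the order [1, 2, 3, 4, 5, 6, 7, 8, 9, 10] the diagonal is [3, 3, 3, 3, 3, 3, 3, 3, 3, 3]. Since every row of L sums to 0, the all-ones vector is in the kernel and 0 is an eigenvalue. The largest eigenvalue, 5, is at most the vertex count 10. By the matrix-tree theorem the graph has (1/10) * product of the nonzero eigenvalues = 2000 spanning trees.

[0, 2, 2, 2, 2, 2, 5, 5, 5, 5]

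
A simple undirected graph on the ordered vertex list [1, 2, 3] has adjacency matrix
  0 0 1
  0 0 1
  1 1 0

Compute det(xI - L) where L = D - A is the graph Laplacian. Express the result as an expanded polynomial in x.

x^3 - 4x^2 + 3x

Each diagonal entry of L is the vertex degree and each off-diagonal entry is -1 where an edge is present, 0 otherwise; in the order [1, 2, 3] the diagonal is [1, 1, 2]. Computing det(xI - L) by cofactor expansion (or equivalently via sum-over-permutations) gives x^3 - 4x^2 + 3x. The coefficient of x^2 equals -trace(L) = -4, matching the sum of degrees. The eigenvalues sum to 4, which equals trace(L) = 2|E|.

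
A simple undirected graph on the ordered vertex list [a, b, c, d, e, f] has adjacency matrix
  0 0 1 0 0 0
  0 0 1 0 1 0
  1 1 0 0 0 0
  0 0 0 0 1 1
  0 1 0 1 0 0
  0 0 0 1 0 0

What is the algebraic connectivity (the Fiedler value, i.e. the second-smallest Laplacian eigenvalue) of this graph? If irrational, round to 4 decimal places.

0.2679

Reading degrees in the order [a, b, c, d, e, f] gives [1, 2, 2, 2, 2, 1]; set D = diag(1, 2, 2, 2, 2, 1) and form L = D - A. The smallest Laplacian eigenvalue is always 0. The next one, lambda_2 = 0.2679, measures how hard the graph is to disconnect: larger values mean better connectivity. There is one zero in the spectrum, matching the 1 component.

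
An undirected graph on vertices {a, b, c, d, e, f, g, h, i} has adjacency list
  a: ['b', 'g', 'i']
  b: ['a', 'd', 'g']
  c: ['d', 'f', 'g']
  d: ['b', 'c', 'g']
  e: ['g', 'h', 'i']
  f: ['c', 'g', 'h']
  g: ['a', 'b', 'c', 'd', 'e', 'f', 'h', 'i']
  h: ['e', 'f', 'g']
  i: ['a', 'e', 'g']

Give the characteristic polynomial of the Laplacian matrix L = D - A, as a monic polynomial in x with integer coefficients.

x^9 - 32x^8 + 428x^7 - 3136x^6 + 13786x^5 - 37232x^4 + 60276x^3 - 53424x^2 + 19845x

Each diagonal entry of L is the vertex degree and each off-diagonal entry is -1 where an edge is present, 0 otherwise; in the order [a, b, c, d, e, f, g, h, i] the diagonal is [3, 3, 3, 3, 3, 3, 8, 3, 3]. Computing det(xI - L) by cofactor expansion (or equivalently via sum-over-permutations) gives x^9 - 32x^8 + 428x^7 - 3136x^6 + 13786x^5 - 37232x^4 + 60276x^3 - 53424x^2 + 19845x. Since p(0) = det(-L) = 0, x divides p(x).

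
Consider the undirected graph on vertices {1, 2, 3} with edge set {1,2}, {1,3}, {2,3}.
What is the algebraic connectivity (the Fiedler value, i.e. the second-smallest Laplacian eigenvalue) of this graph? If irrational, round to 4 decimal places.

3

With the vertex order [1, 2, 3], the degrees are [2, 2, 2], giving D = diag(2, 2, 2) and L = D - A. The smallest Laplacian eigenvalue is always 0. The next one, lambda_2 = 3, measures how hard the graph is to disconnect: larger values mean better connectivity. The eigenvalues sum to 6, which equals trace(L) = 2|E|. The largest eigenvalue, 3, is at most the vertex count 3.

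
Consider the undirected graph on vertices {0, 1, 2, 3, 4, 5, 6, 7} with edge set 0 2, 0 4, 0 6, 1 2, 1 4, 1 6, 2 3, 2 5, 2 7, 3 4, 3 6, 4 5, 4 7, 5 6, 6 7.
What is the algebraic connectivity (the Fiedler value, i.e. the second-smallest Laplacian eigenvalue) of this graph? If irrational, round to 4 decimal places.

Each diagonal entry of L is the vertex degree and each off-diagonal entry is -1 where an edge is present, 0 otherwise; in the order [0, 1, 2, 3, 4, 5, 6, 7] the diagonal is [3, 3, 5, 3, 5, 3, 5, 3]. Computing the eigenvalues of L and sorting gives [0, 3, 3, 3, 3, 5, 5, 8]. The Fiedler value lambda_2 = 3 is strictly positive, so the graph is connected. By the matrix-tree theorem the graph has (1/8) * product of the nonzero eigenvalues = 2025 spanning trees. There is one zero in the spectrum, matching the 1 component.

3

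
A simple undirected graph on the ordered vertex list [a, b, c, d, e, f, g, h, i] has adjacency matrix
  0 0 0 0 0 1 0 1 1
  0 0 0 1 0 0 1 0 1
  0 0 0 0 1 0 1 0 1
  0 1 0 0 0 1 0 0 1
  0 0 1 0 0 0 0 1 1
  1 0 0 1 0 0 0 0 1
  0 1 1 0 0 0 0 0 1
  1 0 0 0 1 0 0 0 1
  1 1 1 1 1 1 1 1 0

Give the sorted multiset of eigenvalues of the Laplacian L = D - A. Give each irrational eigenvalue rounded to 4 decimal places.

Each diagonal entry of L is the vertex degree and each off-diagonal entry is -1 where an edge is present, 0 otherwise; in the order [a, b, c, d, e, f, g, h, i] the diagonal is [3, 3, 3, 3, 3, 3, 3, 3, 8]. L is symmetric positive semidefinite, so every eigenvalue is real and nonnegative. There is one zero in the spectrum, matching the 1 component. The eigenvalues sum to 32, which equals trace(L) = 2|E|.

[0, 1.5858, 1.5858, 3, 3, 4.4142, 4.4142, 5, 9]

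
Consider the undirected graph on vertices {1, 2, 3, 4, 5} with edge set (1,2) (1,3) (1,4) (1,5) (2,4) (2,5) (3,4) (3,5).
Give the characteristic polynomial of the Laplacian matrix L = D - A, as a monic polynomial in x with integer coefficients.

x^5 - 16x^4 + 94x^3 - 240x^2 + 225x

Each diagonal entry of L is the vertex degree and each off-diagonal entry is -1 where an edge is present, 0 otherwise; in the order [1, 2, 3, 4, 5] the diagonal is [4, 3, 3, 3, 3]. L has integer entries, so p(x) = det(xI - L) has integer coefficients. Expanding the determinant yields x^5 - 16x^4 + 94x^3 - 240x^2 + 225x. Since p(0) = det(-L) = 0, x divides p(x). The largest eigenvalue, 5, is at most the vertex count 5.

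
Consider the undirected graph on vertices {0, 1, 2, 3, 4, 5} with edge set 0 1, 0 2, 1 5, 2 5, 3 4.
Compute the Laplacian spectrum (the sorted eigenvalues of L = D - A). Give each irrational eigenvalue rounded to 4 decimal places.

[0, 0, 2, 2, 2, 4]

With the vertex order [0, 1, 2, 3, 4, 5], the degrees are [2, 2, 2, 1, 1, 2], giving D = diag(2, 2, 2, 1, 1, 2) and L = D - A. Since every row of L sums to 0, the all-ones vector is in the kernel and 0 is an eigenvalue. The 2 zero eigenvalues correspond to the 2 connected components.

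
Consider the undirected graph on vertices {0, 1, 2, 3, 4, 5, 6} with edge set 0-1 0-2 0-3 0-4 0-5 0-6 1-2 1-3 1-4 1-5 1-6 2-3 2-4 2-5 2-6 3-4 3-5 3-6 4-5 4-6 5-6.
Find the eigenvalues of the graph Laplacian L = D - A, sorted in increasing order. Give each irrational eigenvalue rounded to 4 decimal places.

Each diagonal entry of L is the vertex degree and each off-diagonal entry is -1 where an edge is present, 0 otherwise; in the order [0, 1, 2, 3, 4, 5, 6] the diagonal is [6, 6, 6, 6, 6, 6, 6]. Diagonalising L (or applying a numerical eigensolver to the 7x7 matrix) gives the spectrum above. The largest eigenvalue, 7, is at most the vertex count 7. The eigenvalues sum to 42, which equals trace(L) = 2|E|.

[0, 7, 7, 7, 7, 7, 7]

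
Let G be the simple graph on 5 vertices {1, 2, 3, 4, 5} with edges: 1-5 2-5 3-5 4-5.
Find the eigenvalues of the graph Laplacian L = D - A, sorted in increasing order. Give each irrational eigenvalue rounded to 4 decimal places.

Each diagonal entry of L is the vertex degree and each off-diagonal entry is -1 where an edge is present, 0 otherwise; in the order [1, 2, 3, 4, 5] the diagonal is [1, 1, 1, 1, 4]. The multiplicity of 0 as a Laplacian eigenvalue equals the number of connected components. The eigenvalues sum to 8, which equals trace(L) = 2|E|.

[0, 1, 1, 1, 5]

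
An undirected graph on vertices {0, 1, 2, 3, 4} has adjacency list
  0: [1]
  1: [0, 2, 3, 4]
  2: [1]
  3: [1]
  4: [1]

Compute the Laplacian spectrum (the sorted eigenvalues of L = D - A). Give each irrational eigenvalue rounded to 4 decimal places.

Reading degrees in the order [0, 1, 2, 3, 4] gives [1, 4, 1, 1, 1]; set D = diag(1, 4, 1, 1, 1) and form L = D - A. Since every row of L sums to 0, the all-ones vector is in the kernel and 0 is an eigenvalue. The single zero eigenvalue shows the graph is connected. By the matrix-tree theorem the graph has (1/5) * product of the nonzero eigenvalues = 1 spanning tree.

[0, 1, 1, 1, 5]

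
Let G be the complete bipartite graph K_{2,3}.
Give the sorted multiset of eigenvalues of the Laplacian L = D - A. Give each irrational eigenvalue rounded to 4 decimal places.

The graph has 5 vertices and degree multiset [3, 3, 2, 2, 2]; D is the diagonal matrix of degrees and L = D - A. The multiplicity of 0 as a Laplacian eigenvalue equals the number of connected components. The single zero eigenvalue shows the graph is connected. The largest eigenvalue, 5, is at most the vertex count 5. There is one zero in the spectrum, matching the 1 component.

[0, 2, 2, 3, 5]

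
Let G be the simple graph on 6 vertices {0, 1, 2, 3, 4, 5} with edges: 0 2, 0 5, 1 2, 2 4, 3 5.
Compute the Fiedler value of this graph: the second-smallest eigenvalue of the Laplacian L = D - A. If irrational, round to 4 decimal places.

0.3249

Each diagonal entry of L is the vertex degree and each off-diagonal entry is -1 where an edge is present, 0 otherwise; in the order [0, 1, 2, 3, 4, 5] the diagonal is [2, 1, 3, 1, 1, 2]. Computing the eigenvalues of L and sorting gives [0, 0.3249, 1, 1.4608, 3, 4.2143]. The Fiedler value lambda_2 = 0.3249 is strictly positive, so the graph is connected.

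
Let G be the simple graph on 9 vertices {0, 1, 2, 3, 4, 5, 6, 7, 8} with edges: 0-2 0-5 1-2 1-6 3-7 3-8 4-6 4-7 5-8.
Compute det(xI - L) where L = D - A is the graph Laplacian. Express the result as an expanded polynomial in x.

Each diagonal entry of L is the vertex degree and each off-diagonal entry is -1 where an edge is present, 0 otherwise; in the order [0, 1, 2, 3, 4, 5, 6, 7, 8] the diagonal is [2, 2, 2, 2, 2, 2, 2, 2, 2]. L has integer entries, so p(x) = det(xI - L) has integer coefficients. Expanding the determinant yields x^9 - 18x^8 + 135x^7 - 546x^6 + 1287x^5 - 1782x^4 + 1386x^3 - 540x^2 + 81x. Since p(0) = det(-L) = 0, x divides p(x). The eigenvalues sum to 18, which equals trace(L) = 2|E|. The largest eigenvalue, 3.8794, is at most the vertex count 9.

x^9 - 18x^8 + 135x^7 - 546x^6 + 1287x^5 - 1782x^4 + 1386x^3 - 540x^2 + 81x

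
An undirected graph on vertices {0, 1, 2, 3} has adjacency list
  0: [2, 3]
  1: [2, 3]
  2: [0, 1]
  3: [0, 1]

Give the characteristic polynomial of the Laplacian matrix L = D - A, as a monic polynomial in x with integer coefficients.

Each diagonal entry of L is the vertex degree and each off-diagonal entry is -1 where an edge is present, 0 otherwise; in the order [0, 1, 2, 3] the diagonal is [2, 2, 2, 2]. Computing det(xI - L) by cofactor expansion (or equivalently via sum-over-permutations) gives x^4 - 8x^3 + 20x^2 - 16x. Since p(0) = det(-L) = 0, x divides p(x). The eigenvalues sum to 8, which equals trace(L) = 2|E|.

x^4 - 8x^3 + 20x^2 - 16x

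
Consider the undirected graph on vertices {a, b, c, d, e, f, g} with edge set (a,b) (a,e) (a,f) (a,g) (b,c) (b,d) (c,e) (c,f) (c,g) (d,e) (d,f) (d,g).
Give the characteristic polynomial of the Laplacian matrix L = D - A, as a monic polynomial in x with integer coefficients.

x^7 - 24x^6 + 234x^5 - 1192x^4 + 3357x^3 - 4968x^2 + 3024x

Each diagonal entry of L is the vertex degree and each off-diagonal entry is -1 where an edge is present, 0 otherwise; in the order [a, b, c, d, e, f, g] the diagonal is [4, 3, 4, 4, 3, 3, 3]. L has integer entries, so p(x) = det(xI - L) has integer coefficients. Expanding the determinant yields x^7 - 24x^6 + 234x^5 - 1192x^4 + 3357x^3 - 4968x^2 + 3024x. Since p(0) = det(-L) = 0, x divides p(x). There is one zero in the spectrum, matching the 1 component. The eigenvalues sum to 24, which equals trace(L) = 2|E|.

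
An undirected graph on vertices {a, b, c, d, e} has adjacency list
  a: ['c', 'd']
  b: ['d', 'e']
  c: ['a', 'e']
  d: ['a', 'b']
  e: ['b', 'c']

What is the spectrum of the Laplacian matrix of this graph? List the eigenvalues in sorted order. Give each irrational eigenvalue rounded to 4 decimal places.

Reading degrees in the order [a, b, c, d, e] gives [2, 2, 2, 2, 2]; set D = diag(2, 2, 2, 2, 2) and form L = D - A. Diagonalising L (or applying a numerical eigensolver to the 5x5 matrix) gives the spectrum above. By the matrix-tree theorem the graph has (1/5) * product of the nonzero eigenvalues = 5 spanning trees.

[0, 1.3820, 1.3820, 3.6180, 3.6180]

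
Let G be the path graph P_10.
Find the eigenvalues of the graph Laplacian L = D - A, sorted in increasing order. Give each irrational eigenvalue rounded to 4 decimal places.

[0, 0.0979, 0.3820, 0.8244, 1.3820, 2, 2.6180, 3.1756, 3.6180, 3.9021]

The graph has 10 vertices and degree multiset [2, 2, 2, 2, 2, 2, 2, 2, 1, 1]; D is the diagonal matrix of degrees and L = D - A. L is symmetric positive semidefinite, so every eigenvalue is real and nonnegative. The single zero eigenvalue shows the graph is connected. There is one zero in the spectrum, matching the 1 component. By the matrix-tree theorem the graph has (1/10) * product of the nonzero eigenvalues = 1 spanning tree.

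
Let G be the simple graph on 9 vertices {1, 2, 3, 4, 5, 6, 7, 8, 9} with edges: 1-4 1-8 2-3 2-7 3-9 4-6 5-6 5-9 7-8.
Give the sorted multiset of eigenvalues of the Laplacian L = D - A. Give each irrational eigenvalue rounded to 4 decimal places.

[0, 0.4679, 0.4679, 1.6527, 1.6527, 3, 3, 3.8794, 3.8794]

With the vertex order [1, 2, 3, 4, 5, 6, 7, 8, 9], the degrees are [2, 2, 2, 2, 2, 2, 2, 2, 2], giving D = diag(2, 2, 2, 2, 2, 2, 2, 2, 2) and L = D - A. Since every row of L sums to 0, the all-ones vector is in the kernel and 0 is an eigenvalue. The single zero eigenvalue shows the graph is connected.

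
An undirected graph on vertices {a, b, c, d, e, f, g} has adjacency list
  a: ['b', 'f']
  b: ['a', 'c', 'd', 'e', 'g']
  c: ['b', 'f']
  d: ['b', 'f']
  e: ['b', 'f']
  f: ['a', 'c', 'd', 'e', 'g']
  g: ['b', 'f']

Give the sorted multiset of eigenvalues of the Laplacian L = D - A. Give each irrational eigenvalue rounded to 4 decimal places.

With the vertex order [a, b, c, d, e, f, g], the degrees are [2, 5, 2, 2, 2, 5, 2], giving D = diag(2, 5, 2, 2, 2, 5, 2) and L = D - A. Diagonalising L (or applying a numerical eigensolver to the 7x7 matrix) gives the spectrum above. The largest eigenvalue, 7, is at most the vertex count 7.

[0, 2, 2, 2, 2, 5, 7]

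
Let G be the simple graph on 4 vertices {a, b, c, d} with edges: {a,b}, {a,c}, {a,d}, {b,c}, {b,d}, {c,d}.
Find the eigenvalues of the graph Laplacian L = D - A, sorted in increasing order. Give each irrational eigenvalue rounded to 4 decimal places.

Each diagonal entry of L is the vertex degree and each off-diagonal entry is -1 where an edge is present, 0 otherwise; in the order [a, b, c, d] the diagonal is [3, 3, 3, 3]. Diagonalising L (or applying a numerical eigensolver to the 4x4 matrix) gives the spectrum above. There is one zero in the spectrum, matching the 1 component.

[0, 4, 4, 4]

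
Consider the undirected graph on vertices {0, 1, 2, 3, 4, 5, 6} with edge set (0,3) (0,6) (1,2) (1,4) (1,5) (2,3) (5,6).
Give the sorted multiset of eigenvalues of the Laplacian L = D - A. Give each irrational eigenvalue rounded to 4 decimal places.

Each diagonal entry of L is the vertex degree and each off-diagonal entry is -1 where an edge is present, 0 otherwise; in the order [0, 1, 2, 3, 4, 5, 6] the diagonal is [2, 3, 2, 2, 1, 2, 2]. The multiplicity of 0 as a Laplacian eigenvalue equals the number of connected components. There is one zero in the spectrum, matching the 1 component. The largest eigenvalue, 4.4142, is at most the vertex count 7.

[0, 0.5858, 1, 1.5858, 3, 3.4142, 4.4142]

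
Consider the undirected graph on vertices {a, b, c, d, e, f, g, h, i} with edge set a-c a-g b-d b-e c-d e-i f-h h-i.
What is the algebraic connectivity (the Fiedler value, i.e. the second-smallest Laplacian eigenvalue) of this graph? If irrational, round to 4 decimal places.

Reading degrees in the order [a, b, c, d, e, f, g, h, i] gives [2, 2, 2, 2, 2, 1, 1, 2, 2]; set D = diag(2, 2, 2, 2, 2, 1, 1, 2, 2) and form L = D - A. The smallest Laplacian eigenvalue is always 0. The next one, lambda_2 = 0.1206, measures how hard the graph is to disconnect: larger values mean better connectivity. By the matrix-tree theorem the graph has (1/9) * product of the nonzero eigenvalues = 1 spanning tree. There is one zero in the spectrum, matching the 1 component.

0.1206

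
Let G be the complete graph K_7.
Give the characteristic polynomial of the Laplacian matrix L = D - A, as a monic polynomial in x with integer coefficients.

x^7 - 42x^6 + 735x^5 - 6860x^4 + 36015x^3 - 100842x^2 + 117649x

The graph has 7 vertices and degree multiset [6, 6, 6, 6, 6, 6, 6]; D is the diagonal matrix of degrees and L = D - A. L has integer entries, so p(x) = det(xI - L) has integer coefficients. Expanding the determinant yields x^7 - 42x^6 + 735x^5 - 6860x^4 + 36015x^3 - 100842x^2 + 117649x. The coefficient of x^6 equals -trace(L) = -42, matching the sum of degrees. By the matrix-tree theorem the graph has (1/7) * product of the nonzero eigenvalues = 16807 spanning trees.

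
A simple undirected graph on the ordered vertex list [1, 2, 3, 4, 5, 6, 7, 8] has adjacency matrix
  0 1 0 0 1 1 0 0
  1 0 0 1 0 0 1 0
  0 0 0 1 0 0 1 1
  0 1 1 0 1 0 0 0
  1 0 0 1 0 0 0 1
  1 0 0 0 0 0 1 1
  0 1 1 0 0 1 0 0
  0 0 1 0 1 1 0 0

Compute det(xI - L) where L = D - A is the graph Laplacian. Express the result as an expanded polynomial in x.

x^8 - 24x^7 + 240x^6 - 1296x^5 + 4080x^4 - 7488x^3 + 7424x^2 - 3072x

Reading degrees in the order [1, 2, 3, 4, 5, 6, 7, 8] gives [3, 3, 3, 3, 3, 3, 3, 3]; set D = diag(3, 3, 3, 3, 3, 3, 3, 3) and form L = D - A. L has integer entries, so p(x) = det(xI - L) has integer coefficients. Expanding the determinant yields x^8 - 24x^7 + 240x^6 - 1296x^5 + 4080x^4 - 7488x^3 + 7424x^2 - 3072x. The constant term is 0 because L is singular (the all-ones vector lies in its kernel). There is one zero in the spectrum, matching the 1 component.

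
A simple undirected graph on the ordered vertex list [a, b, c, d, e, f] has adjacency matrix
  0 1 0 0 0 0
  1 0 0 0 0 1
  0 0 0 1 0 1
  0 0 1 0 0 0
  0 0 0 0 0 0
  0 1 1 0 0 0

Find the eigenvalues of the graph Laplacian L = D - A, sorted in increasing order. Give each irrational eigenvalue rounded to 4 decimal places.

Reading degrees in the order [a, b, c, d, e, f] gives [1, 2, 2, 1, 0, 2]; set D = diag(1, 2, 2, 1, 0, 2) and form L = D - A. Diagonalising L (or applying a numerical eigensolver to the 6x6 matrix) gives the spectrum above. The 2 zero eigenvalues correspond to the 2 connected components.

[0, 0, 0.3820, 1.3820, 2.6180, 3.6180]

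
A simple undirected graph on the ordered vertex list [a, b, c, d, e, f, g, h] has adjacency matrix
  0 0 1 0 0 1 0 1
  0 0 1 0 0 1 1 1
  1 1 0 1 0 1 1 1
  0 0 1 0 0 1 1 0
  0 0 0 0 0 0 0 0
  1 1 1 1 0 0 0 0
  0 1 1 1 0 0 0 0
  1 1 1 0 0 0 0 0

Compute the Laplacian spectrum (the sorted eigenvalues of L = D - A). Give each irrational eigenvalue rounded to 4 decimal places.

Each diagonal entry of L is the vertex degree and each off-diagonal entry is -1 where an edge is present, 0 otherwise; in the order [a, b, c, d, e, f, g, h] the diagonal is [3, 4, 6, 3, 0, 4, 3, 3]. Since every row of L sums to 0, the all-ones vector is in the kernel and 0 is an eigenvalue. The 2 zero eigenvalues correspond to the 2 connected components. The eigenvalues sum to 26, which equals trace(L) = 2|E|.

[0, 0, 2, 3, 4, 4, 6, 7]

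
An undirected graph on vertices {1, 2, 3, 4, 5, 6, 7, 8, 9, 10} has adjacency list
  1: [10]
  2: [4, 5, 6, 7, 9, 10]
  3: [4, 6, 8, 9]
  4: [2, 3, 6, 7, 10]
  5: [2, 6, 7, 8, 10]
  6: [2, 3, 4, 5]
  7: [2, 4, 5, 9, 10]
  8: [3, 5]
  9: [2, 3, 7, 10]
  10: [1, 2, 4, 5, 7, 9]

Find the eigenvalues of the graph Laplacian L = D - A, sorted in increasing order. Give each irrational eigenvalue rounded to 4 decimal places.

[0, 0.8919, 1.8160, 3.3237, 3.6082, 4.9815, 6, 6.4891, 7.2623, 7.6273]

Each diagonal entry of L is the vertex degree and each off-diagonal entry is -1 where an edge is present, 0 otherwise; in the order [1, 2, 3, 4, 5, 6, 7, 8, 9, 10] the diagonal is [1, 6, 4, 5, 5, 4, 5, 2, 4, 6]. Since every row of L sums to 0, the all-ones vector is in the kernel and 0 is an eigenvalue. There is one zero in the spectrum, matching the 1 component.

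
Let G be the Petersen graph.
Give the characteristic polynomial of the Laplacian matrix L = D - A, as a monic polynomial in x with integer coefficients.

x^10 - 30x^9 + 390x^8 - 2880x^7 + 13305x^6 - 39882x^5 + 77640x^4 - 94800x^3 + 66000x^2 - 20000x

The graph has 10 vertices and degree multiset [3, 3, 3, 3, 3, 3, 3, 3, 3, 3]; D is the diagonal matrix of degrees and L = D - A. L has integer entries, so p(x) = det(xI - L) has integer coefficients. Expanding the determinant yields x^10 - 30x^9 + 390x^8 - 2880x^7 + 13305x^6 - 39882x^5 + 77640x^4 - 94800x^3 + 66000x^2 - 20000x. The constant term is 0 because L is singular (the all-ones vector lies in its kernel). The largest eigenvalue, 5, is at most the vertex count 10.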